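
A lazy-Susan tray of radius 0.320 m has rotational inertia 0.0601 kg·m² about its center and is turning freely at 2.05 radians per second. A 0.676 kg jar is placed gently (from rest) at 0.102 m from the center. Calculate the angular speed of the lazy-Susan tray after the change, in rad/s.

No external torque acts about the center; L_before = L_after.
Added inertia Σmr² = (0.676)(0.102)² = 0.007033 kg·m²; I_f = 0.06010 + 0.007033 = 0.06713 kg·m².
ω_f = I_p ω_i / I_f = (0.06010)(2.05) / 0.06713 = 1.835 rad/s.

ω_f ≈ 1.84 rad/s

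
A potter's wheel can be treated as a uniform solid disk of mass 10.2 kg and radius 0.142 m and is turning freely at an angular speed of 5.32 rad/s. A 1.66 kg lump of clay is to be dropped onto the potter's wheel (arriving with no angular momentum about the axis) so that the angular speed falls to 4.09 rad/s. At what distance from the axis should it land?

r ≈ 0.136 m

The added mass arrives with no angular momentum about the axis, and any external torque about the axis is negligible, so the system's angular momentum is conserved.
I_p = ½(10.2)(0.142)² = 0.1028 kg·m².
I_p ω_i = (I_p + m r²) ω_f ⇒ m r² = I_p(ω_i/ω_f − 1) = 0.1028(5.32/4.09 − 1) = 0.03093 kg·m².
r = √(0.03093/1.66) = 0.1365 m.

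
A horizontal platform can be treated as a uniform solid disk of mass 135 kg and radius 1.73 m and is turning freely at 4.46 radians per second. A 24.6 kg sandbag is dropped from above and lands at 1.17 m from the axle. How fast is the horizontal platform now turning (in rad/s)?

ω_f ≈ 3.82 rad/s

The added mass arrives with no angular momentum about the axle, and any external torque about the axle is negligible, so the system's angular momentum is conserved.
I_p = ½(135)(1.73)² = 202.0 kg·m².
Added inertia Σmr² = (24.6)(1.17)² = 33.67 kg·m²; I_f = 202.0 + 33.67 = 235.7 kg·m².
ω_f = I_p ω_i / I_f = (202.0)(4.46) / 235.7 = 3.823 rad/s.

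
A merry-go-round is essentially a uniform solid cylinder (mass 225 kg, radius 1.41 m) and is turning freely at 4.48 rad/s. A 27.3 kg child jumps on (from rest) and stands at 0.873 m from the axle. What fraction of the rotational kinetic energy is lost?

No external torque acts about the axle; L_before = L_after.
I_p = ½(225)(1.41)² = 223.7 kg·m².
Added inertia Σmr² = (27.3)(0.873)² = 20.81 kg·m²; I_f = 223.7 + 20.81 = 244.5 kg·m².
ω_f = I_p ω_i / I_f = (223.7)(4.48) / 244.5 = 4.099 rad/s.
KE_i = ½(223.7)(4.480 rad/s)² = 2244 J; KE_f = ½(244.5)(4.099)² = 2053 J.
Fraction lost = 0.08511.

fraction ≈ 0.0851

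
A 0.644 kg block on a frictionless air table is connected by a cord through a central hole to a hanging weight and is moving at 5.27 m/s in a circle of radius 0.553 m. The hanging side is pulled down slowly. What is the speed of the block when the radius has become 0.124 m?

v₂ ≈ 23.5 m/s

The only horizontal force on the mass is along the cord (radial), so it exerts no torque about the hole and angular momentum m v r is conserved.
v₂ = v₁ r₁ / r₂ = (5.27)(0.553) / (0.124) = 23.50 m/s.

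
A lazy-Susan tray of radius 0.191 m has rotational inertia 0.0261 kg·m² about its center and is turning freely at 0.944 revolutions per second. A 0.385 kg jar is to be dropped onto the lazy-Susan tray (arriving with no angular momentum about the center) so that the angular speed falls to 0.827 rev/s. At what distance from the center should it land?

The added mass arrives with no angular momentum about the center, and any external torque about the center is negligible, so the system's angular momentum is conserved.
I_p ω_i = (I_p + m r²) ω_f ⇒ m r² = I_p(ω_i/ω_f − 1) = 0.02610(0.944/0.827 − 1) = 0.003693 kg·m².
r = √(0.003693/0.385) = 0.09793 m.

r ≈ 0.0979 m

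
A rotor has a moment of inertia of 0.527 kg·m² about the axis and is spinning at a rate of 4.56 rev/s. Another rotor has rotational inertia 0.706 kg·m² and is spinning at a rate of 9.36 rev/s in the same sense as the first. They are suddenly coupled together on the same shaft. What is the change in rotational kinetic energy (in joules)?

ΔKE ≈ -137 J

No external torque acts about the common axis, so total angular momentum is conserved.
Taking A's sense as positive: L = (0.5270)(4.56) + (0.7060)(9.36) = 9.011 kg·m²·rev/s.
Combined I = 0.5270 + 0.7060 = 1.233 kg·m².
ω_f = L / I = 9.011 / 1.233 = 7.308 rev/s.
KE_i = ½ΣIω² = 1437 J; KE_f = ½(1.233)(45.92)² = 1300 J.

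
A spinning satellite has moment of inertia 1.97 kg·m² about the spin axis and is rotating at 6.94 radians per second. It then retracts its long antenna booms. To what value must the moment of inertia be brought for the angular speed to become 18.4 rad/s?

Angular momentum about the spin axis is conserved since the torque about it is zero.
I₂ = I₁ω₁ / ω₂ = (1.97)(6.94) / (18.4) = 0.7430 kg·m².

I₂ ≈ 0.743 kg·m²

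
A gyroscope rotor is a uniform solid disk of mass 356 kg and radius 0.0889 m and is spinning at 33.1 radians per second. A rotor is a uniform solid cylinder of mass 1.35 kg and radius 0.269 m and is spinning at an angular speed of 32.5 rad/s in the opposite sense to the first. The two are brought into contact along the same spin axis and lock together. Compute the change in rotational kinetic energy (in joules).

ΔKE ≈ -102 J

The coupling torques are internal; angular momentum about the shared axis is conserved.
Moments of inertia: I_A = ½(356)(0.0889)² = 1.407 kg·m²; I_B = ½(1.35)(0.269)² = 0.04884 kg·m².
Taking A's sense as positive: L = (1.407)(33.1) − (0.04884)(32.5) = 44.98 kg·m²·rad/s.
Combined I = 1.407 + 0.04884 = 1.456 kg·m².
ω_f = L / I = 44.98 / 1.456 = 30.90 rad/s.
KE_i = ½ΣIω² = 796.4 J; KE_f = ½(1.456)(30.90)² = 694.9 J.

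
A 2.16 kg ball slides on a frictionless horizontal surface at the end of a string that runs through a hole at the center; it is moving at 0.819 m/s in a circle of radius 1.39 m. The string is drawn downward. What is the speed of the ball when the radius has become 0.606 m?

v₂ ≈ 1.88 m/s

The only horizontal force on the mass is along the cord (radial), so it exerts no torque about the hole and angular momentum m v r is conserved.
v₂ = v₁ r₁ / r₂ = (0.819)(1.39) / (0.606) = 1.879 m/s.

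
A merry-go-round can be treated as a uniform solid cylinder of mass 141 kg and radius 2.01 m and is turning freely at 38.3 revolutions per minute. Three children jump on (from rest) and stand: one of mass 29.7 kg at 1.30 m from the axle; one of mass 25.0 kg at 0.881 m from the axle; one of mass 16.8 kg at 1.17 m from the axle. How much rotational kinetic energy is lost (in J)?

The added mass arrives with no angular momentum about the axle, and any external torque about the axle is negligible, so the system's angular momentum is conserved.
I_p = ½(141)(2.01)² = 284.8 kg·m².
Added inertia Σmr² = (29.7)(1.30)² + (25.0)(0.881)² + (16.8)(1.17)² = 92.59 kg·m²; I_f = 284.8 + 92.59 = 377.4 kg·m².
ω_f = I_p ω_i / I_f = (284.8)(38.3) / 377.4 = 28.90 rpm.
KE_i = ½(284.8)(4.011 rad/s)² = 2291 J; KE_f = ½(377.4)(3.027)² = 1729 J.

energy lost ≈ 562 J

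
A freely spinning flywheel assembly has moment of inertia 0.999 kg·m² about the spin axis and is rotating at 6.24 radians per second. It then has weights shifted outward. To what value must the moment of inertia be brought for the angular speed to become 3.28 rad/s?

Angular momentum about the spin axis is conserved since the torque about it is zero.
I₂ = I₁ω₁ / ω₂ = (0.999)(6.24) / (3.28) = 1.901 kg·m².

I₂ ≈ 1.90 kg·m²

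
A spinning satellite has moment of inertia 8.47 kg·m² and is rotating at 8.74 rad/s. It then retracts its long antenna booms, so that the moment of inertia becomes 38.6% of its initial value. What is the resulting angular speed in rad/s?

Angular momentum about the spin axis is conserved since the torque about it is zero.
I₂ = 0.386 × 8.47 = 3.269 kg·m².
ω₂ = I₁ω₁ / I₂ = (8.470)(8.74 rad/s) / (3.269) = 22.64 rad/s.

ω₂ ≈ 22.6 rad/s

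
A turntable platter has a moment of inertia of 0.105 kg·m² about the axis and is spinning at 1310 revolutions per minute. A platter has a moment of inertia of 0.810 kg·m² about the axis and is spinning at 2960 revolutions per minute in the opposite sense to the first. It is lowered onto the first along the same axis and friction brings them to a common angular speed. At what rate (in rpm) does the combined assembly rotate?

The coupling torques are internal; angular momentum about the shared axis is conserved.
Taking A's sense as positive: L = (0.1050)(1310) − (0.8100)(2960) = -2260 kg·m²·rpm.
Combined I = 0.1050 + 0.8100 = 0.9150 kg·m².
ω_f = L / I = -2260 / 0.9150 = -2470 rpm.

|ω_f| ≈ 2470 rpm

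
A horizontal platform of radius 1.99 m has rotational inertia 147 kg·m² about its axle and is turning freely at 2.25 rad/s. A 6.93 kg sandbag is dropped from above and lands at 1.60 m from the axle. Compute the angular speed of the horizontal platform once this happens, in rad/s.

No external torque acts about the axle; L_before = L_after.
Added inertia Σmr² = (6.93)(1.60)² = 17.74 kg·m²; I_f = 147.0 + 17.74 = 164.7 kg·m².
ω_f = I_p ω_i / I_f = (147.0)(2.25) / 164.7 = 2.008 rad/s.

ω_f ≈ 2.01 rad/s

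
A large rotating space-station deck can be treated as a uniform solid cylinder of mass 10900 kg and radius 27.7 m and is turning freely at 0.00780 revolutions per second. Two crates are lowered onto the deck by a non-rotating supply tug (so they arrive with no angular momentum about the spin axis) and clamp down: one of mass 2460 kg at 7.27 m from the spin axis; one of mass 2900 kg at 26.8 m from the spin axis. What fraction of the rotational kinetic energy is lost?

fraction ≈ 0.346

No external torque acts about the spin axis; L_before = L_after.
I_p = ½(10900)(27.7)² = 4.182e+06 kg·m².
Added inertia Σmr² = (2460)(7.27)² + (2900)(26.8)² = 2.213e+06 kg·m²; I_f = 4.182e+06 + 2.213e+06 = 6.395e+06 kg·m².
ω_f = I_p ω_i / I_f = (4.182e+06)(0.00780) / 6.395e+06 = 0.005101 rev/s.
KE_i = ½(4.182e+06)(0.04901 rad/s)² = 5022 J; KE_f = ½(6.395e+06)(0.03205)² = 3284 J.
Fraction lost = 0.3461.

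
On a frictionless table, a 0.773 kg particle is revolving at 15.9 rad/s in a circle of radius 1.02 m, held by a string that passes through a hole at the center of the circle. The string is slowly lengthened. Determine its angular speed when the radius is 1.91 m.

The constraining force is radial, so m r² ω about the center is conserved.
ω₂ = ω₁ (r₁/r₂)² = (15.9)(1.02/1.91)² = 4.535 rad/s.

ω₂ ≈ 4.53 rad/s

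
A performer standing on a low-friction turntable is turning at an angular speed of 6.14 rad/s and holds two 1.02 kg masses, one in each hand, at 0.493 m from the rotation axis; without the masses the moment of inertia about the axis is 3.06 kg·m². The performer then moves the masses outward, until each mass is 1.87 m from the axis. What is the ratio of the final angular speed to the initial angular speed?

ω₂/ω₁ ≈ 0.349

Angular momentum about the spin axis is conserved since the torque about it is zero.
I₁ = 3.06 + 2(1.02)(0.493)² = 3.556 kg·m²; I₂ = 3.06 + 2(1.02)(1.87)² = 10.19 kg·m².
ω₂/ω₁ = I₁/I₂ = 3.556 / 10.19 = 0.3488.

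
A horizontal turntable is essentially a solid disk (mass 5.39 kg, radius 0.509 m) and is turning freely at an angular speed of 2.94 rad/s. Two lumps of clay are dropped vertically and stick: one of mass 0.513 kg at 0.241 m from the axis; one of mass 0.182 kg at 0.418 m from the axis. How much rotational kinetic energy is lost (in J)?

The added mass arrives with no angular momentum about the axis, and any external torque about the axis is negligible, so the system's angular momentum is conserved.
I_p = ½(5.39)(0.509)² = 0.6982 kg·m².
Added inertia Σmr² = (0.513)(0.241)² + (0.182)(0.418)² = 0.06160 kg·m²; I_f = 0.6982 + 0.06160 = 0.7598 kg·m².
ω_f = I_p ω_i / I_f = (0.6982)(2.94) / 0.7598 = 2.702 rad/s.
KE_i = ½(0.6982)(2.940 rad/s)² = 3.018 J; KE_f = ½(0.7598)(2.702)² = 2.773 J.

energy lost ≈ 0.245 J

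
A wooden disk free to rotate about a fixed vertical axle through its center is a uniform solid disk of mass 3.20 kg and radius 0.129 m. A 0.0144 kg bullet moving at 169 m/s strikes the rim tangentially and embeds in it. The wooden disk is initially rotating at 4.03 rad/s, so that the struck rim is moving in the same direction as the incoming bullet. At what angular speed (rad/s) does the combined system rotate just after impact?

|ω_f| ≈ 15.7 rad/s

The axle reaction passes through the axle and exerts no torque about it; angular momentum about the axle is conserved through the impact.
I_p = ½(3.20)(0.129)² = 0.02663 kg·m². Taking the sense of the bullet's angular momentum as positive, L_{bullet} = m v R = (0.0144)(169)(0.129) = 0.3139 kg·m²/s.
L_i = +I_p ω_p + m v R = +(0.02663)(4.03) + 0.3139 = 0.4212 kg·m²/s.
After sticking, I_f = I_p + m R² = 0.02663 + (0.0144)(0.129)² = 0.02687 kg·m².
ω_f = L_i / I_f = 0.4212 / 0.02687 = 15.68 rad/s.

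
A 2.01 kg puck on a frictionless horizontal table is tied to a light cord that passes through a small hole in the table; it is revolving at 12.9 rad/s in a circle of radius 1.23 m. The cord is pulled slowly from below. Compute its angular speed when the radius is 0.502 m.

No torque about the axis ⇒ m r₁² ω₁ = m r₂² ω₂.
ω₂ = ω₁ (r₁/r₂)² = (12.9)(1.23/0.502)² = 77.44 rad/s.

ω₂ ≈ 77.4 rad/s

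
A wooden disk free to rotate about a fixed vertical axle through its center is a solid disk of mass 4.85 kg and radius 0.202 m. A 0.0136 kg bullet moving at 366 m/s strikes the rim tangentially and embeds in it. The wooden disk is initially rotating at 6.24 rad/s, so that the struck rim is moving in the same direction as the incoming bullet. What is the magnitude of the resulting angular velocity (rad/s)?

|ω_f| ≈ 16.3 rad/s

The axle reaction passes through the axle and exerts no torque about it; angular momentum about the axle is conserved through the impact.
I_p = ½(4.85)(0.202)² = 0.09895 kg·m². Taking the sense of the bullet's angular momentum as positive, L_{bullet} = m v R = (0.0136)(366)(0.202) = 1.005 kg·m²/s.
L_i = +I_p ω_p + m v R = +(0.09895)(6.24) + 1.005 = 1.623 kg·m²/s.
After sticking, I_f = I_p + m R² = 0.09895 + (0.0136)(0.202)² = 0.09950 kg·m².
ω_f = L_i / I_f = 1.623 / 0.09950 = 16.31 rad/s.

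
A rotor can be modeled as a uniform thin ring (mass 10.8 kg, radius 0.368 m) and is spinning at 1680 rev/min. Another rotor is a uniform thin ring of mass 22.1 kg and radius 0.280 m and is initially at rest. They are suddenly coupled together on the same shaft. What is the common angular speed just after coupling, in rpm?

No external torque acts about the common axis, so total angular momentum is conserved.
Moments of inertia: I_A = (10.8)(0.368)² = 1.463 kg·m²; I_B = (22.1)(0.280)² = 1.733 kg·m².
Taking A's sense as positive: L = (1.463)(1680) = 2457 kg·m²·rpm.
Combined I = 1.463 + 1.733 = 3.195 kg·m².
ω_f = L / I = 2457 / 3.195 = 769.0 rpm.

|ω_f| ≈ 769 rpm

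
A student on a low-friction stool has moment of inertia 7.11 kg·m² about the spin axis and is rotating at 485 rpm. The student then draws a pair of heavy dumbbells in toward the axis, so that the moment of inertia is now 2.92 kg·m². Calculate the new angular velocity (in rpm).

Angular momentum about the spin axis is conserved since the torque about it is zero.
ω₂ = I₁ω₁ / I₂ = (7.110)(485 rpm) / (2.920) = 1181 rpm.

ω₂ ≈ 1180 rpm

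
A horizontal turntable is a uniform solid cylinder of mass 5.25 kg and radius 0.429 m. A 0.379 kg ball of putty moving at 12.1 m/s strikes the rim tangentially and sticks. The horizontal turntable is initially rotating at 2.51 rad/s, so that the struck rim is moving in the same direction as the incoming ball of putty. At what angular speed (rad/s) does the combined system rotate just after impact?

|ω_f| ≈ 5.75 rad/s

The axle reaction passes through the axle and exerts no torque about it; angular momentum about the axle is conserved through the impact.
I_p = ½(5.25)(0.429)² = 0.4831 kg·m². Taking the sense of the ball of putty's angular momentum as positive, L_{ball} = m v R = (0.379)(12.1)(0.429) = 1.967 kg·m²/s.
L_i = +I_p ω_p + m v R = +(0.4831)(2.51) + 1.967 = 3.180 kg·m²/s.
After sticking, I_f = I_p + m R² = 0.4831 + (0.379)(0.429)² = 0.5529 kg·m².
ω_f = L_i / I_f = 3.180 / 0.5529 = 5.752 rad/s.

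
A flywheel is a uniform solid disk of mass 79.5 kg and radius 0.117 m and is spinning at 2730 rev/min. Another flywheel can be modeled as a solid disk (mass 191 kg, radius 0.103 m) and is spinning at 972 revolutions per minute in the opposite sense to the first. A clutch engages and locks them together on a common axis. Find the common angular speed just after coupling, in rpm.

No external torque acts about the common axis, so total angular momentum is conserved.
Moments of inertia: I_A = ½(79.5)(0.117)² = 0.5441 kg·m²; I_B = ½(191)(0.103)² = 1.013 kg·m².
Taking A's sense as positive: L = (0.5441)(2730) − (1.013)(972) = 500.7 kg·m²·rpm.
Combined I = 0.5441 + 1.013 = 1.557 kg·m².
ω_f = L / I = 500.7 / 1.557 = 321.5 rpm.

|ω_f| ≈ 322 rpm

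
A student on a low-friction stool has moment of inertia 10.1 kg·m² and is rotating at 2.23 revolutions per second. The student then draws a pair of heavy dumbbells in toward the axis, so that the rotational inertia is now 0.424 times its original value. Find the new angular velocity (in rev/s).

With no external torque about the axis, L is conserved: I₁ω₁ = I₂ω₂.
I₂ = 0.424 × 10.1 = 4.282 kg·m².
ω₂ = I₁ω₁ / I₂ = (10.10)(2.23 rev/s) / (4.282) = 5.259 rev/s.

ω₂ ≈ 5.26 rev/s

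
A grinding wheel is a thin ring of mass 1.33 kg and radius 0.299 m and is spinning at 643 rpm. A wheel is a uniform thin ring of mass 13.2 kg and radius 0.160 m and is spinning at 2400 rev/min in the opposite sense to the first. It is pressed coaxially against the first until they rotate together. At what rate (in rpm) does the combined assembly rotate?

|ω_f| ≈ 1610 rpm

The coupling torques are internal; angular momentum about the shared axis is conserved.
Moments of inertia: I_A = (1.33)(0.299)² = 0.1189 kg·m²; I_B = (13.2)(0.160)² = 0.3379 kg·m².
Taking A's sense as positive: L = (0.1189)(643) − (0.3379)(2400) = -734.6 kg·m²·rpm.
Combined I = 0.1189 + 0.3379 = 0.4568 kg·m².
ω_f = L / I = -734.6 / 0.4568 = -1608 rpm.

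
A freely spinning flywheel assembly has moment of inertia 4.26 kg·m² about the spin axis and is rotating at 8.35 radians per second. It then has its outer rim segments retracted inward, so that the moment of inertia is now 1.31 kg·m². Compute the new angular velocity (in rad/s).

Angular momentum about the spin axis is conserved since the torque about it is zero.
ω₂ = I₁ω₁ / I₂ = (4.260)(8.35 rad/s) / (1.310) = 27.15 rad/s.

ω₂ ≈ 27.2 rad/s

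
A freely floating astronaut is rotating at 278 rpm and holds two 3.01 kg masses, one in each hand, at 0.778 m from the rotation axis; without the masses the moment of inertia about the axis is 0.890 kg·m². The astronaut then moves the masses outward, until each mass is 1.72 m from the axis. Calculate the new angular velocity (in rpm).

No external torque acts about the spin axis, so angular momentum is conserved.
I₁ = 0.890 + 2(3.01)(0.778)² = 4.534 kg·m²; I₂ = 0.890 + 2(3.01)(1.72)² = 18.70 kg·m².
ω₂ = I₁ω₁ / I₂ = (4.534)(278 rpm) / (18.70) = 67.40 rpm.

ω₂ ≈ 67.4 rpm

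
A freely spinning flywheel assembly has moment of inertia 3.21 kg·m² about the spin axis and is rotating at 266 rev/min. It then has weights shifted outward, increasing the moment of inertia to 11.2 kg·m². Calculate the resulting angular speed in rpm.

No external torque acts about the spin axis, so angular momentum is conserved.
ω₂ = I₁ω₁ / I₂ = (3.210)(266 rpm) / (11.20) = 76.24 rpm.

ω₂ ≈ 76.2 rpm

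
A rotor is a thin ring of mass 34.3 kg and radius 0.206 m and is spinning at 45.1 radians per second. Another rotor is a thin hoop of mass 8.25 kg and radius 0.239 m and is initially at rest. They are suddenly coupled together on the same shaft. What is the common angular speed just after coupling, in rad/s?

|ω_f| ≈ 34.1 rad/s

The coupling torques are internal; angular momentum about the shared axis is conserved.
Moments of inertia: I_A = (34.3)(0.206)² = 1.456 kg·m²; I_B = (8.25)(0.239)² = 0.4712 kg·m².
Taking A's sense as positive: L = (1.456)(45.1) = 65.65 kg·m²·rad/s.
Combined I = 1.456 + 0.4712 = 1.927 kg·m².
ω_f = L / I = 65.65 / 1.927 = 34.07 rad/s.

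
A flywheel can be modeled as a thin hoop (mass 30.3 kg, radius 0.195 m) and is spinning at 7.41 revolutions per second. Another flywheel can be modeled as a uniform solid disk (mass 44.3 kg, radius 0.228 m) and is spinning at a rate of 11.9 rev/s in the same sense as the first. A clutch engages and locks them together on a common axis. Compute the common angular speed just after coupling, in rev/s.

The coupling torques are internal; angular momentum about the shared axis is conserved.
Moments of inertia: I_A = (30.3)(0.195)² = 1.152 kg·m²; I_B = ½(44.3)(0.228)² = 1.151 kg·m².
Taking A's sense as positive: L = (1.152)(7.41) + (1.151)(11.9) = 22.24 kg·m²·rev/s.
Combined I = 1.152 + 1.151 = 2.304 kg·m².
ω_f = L / I = 22.24 / 2.304 = 9.654 rev/s.

|ω_f| ≈ 9.65 rev/s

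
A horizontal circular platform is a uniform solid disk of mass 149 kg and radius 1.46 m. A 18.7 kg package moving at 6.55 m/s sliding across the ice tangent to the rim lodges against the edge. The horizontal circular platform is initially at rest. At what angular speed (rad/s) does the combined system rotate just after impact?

|ω_f| ≈ 0.900 rad/s

About the central axle the impulsive forces during the collision are internal, so angular momentum about that axis is conserved.
I_p = ½(149)(1.46)² = 158.8 kg·m². Taking the sense of the package's angular momentum as positive, L_{package} = m v R = (18.7)(6.55)(1.46) = 178.8 kg·m²/s.
L_i = 0 + 178.8 = 178.8 kg·m²/s.
After sticking, I_f = I_p + m R² = 158.8 + (18.7)(1.46)² = 198.7 kg·m².
ω_f = L_i / I_f = 178.8 / 198.7 = 0.9001 rad/s.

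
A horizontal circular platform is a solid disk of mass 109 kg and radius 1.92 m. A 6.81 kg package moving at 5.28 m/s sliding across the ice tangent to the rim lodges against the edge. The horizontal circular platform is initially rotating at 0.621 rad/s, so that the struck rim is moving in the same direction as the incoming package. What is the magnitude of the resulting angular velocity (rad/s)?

|ω_f| ≈ 0.857 rad/s

The axle reaction passes through the central axle and exerts no torque about it; angular momentum about the central axle is conserved through the impact.
I_p = ½(109)(1.92)² = 200.9 kg·m². Taking the sense of the package's angular momentum as positive, L_{package} = m v R = (6.81)(5.28)(1.92) = 69.04 kg·m²/s.
L_i = +I_p ω_p + m v R = +(200.9)(0.621) + 69.04 = 193.8 kg·m²/s.
After sticking, I_f = I_p + m R² = 200.9 + (6.81)(1.92)² = 226.0 kg·m².
ω_f = L_i / I_f = 193.8 / 226.0 = 0.8575 rad/s.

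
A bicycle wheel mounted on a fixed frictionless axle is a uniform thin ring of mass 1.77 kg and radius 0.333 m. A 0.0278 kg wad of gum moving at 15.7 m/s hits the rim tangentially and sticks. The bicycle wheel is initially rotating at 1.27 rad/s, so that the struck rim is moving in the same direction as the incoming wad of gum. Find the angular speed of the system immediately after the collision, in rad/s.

The axle reaction passes through the axle and exerts no torque about it; angular momentum about the axle is conserved through the impact.
I_p = (1.77)(0.333)² = 0.1963 kg·m². Taking the sense of the wad of gum's angular momentum as positive, L_{wad} = m v R = (0.0278)(15.7)(0.333) = 0.1453 kg·m²/s.
L_i = +I_p ω_p + m v R = +(0.1963)(1.27) + 0.1453 = 0.3946 kg·m²/s.
After sticking, I_f = I_p + m R² = 0.1963 + (0.0278)(0.333)² = 0.1994 kg·m².
ω_f = L_i / I_f = 0.3946 / 0.1994 = 1.979 rad/s.

|ω_f| ≈ 1.98 rad/s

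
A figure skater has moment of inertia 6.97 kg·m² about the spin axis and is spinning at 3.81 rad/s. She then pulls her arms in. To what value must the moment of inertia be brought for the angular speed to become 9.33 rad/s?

I₂ ≈ 2.85 kg·m²

Angular momentum about the spin axis is conserved since the torque about it is zero.
I₂ = I₁ω₁ / ω₂ = (6.97)(3.81) / (9.33) = 2.846 kg·m².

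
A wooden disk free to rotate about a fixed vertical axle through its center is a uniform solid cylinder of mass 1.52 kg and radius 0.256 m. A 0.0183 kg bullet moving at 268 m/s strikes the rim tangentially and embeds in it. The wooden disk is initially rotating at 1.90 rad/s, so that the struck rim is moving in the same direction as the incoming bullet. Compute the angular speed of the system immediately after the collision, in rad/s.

|ω_f| ≈ 26.5 rad/s

The axle reaction passes through the axle and exerts no torque about it; angular momentum about the axle is conserved through the impact.
I_p = ½(1.52)(0.256)² = 0.04981 kg·m². Taking the sense of the bullet's angular momentum as positive, L_{bullet} = m v R = (0.0183)(268)(0.256) = 1.256 kg·m²/s.
L_i = +I_p ω_p + m v R = +(0.04981)(1.90) + 1.256 = 1.350 kg·m²/s.
After sticking, I_f = I_p + m R² = 0.04981 + (0.0183)(0.256)² = 0.05101 kg·m².
ω_f = L_i / I_f = 1.350 / 0.05101 = 26.47 rad/s.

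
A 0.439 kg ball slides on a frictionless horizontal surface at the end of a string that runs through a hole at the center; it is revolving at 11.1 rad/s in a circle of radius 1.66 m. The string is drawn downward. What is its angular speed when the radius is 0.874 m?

No torque about the axis ⇒ m r₁² ω₁ = m r₂² ω₂.
ω₂ = ω₁ (r₁/r₂)² = (11.1)(1.66/0.874)² = 40.04 rad/s.

ω₂ ≈ 40.0 rad/s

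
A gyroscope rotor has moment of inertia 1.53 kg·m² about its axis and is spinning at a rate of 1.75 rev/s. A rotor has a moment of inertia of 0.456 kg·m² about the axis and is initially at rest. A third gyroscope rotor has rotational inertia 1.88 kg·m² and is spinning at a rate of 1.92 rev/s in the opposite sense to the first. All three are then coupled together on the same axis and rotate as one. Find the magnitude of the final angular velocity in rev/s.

|ω_f| ≈ 0.241 rev/s

The coupling torques are internal; angular momentum about the shared axis is conserved.
Taking A's sense as positive: L = (1.530)(1.75) − (1.880)(1.92) = -0.9321 kg·m²·rev/s.
Combined I = 1.530 + 0.4560 + 1.880 = 3.866 kg·m².
ω_f = L / I = -0.9321 / 3.866 = -0.2411 rev/s.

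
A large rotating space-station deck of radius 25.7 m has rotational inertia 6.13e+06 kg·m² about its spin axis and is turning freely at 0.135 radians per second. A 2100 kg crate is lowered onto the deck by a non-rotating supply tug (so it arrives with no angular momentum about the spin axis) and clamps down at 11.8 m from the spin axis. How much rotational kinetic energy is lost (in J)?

The added mass arrives with no angular momentum about the spin axis, and any external torque about the spin axis is negligible, so the system's angular momentum is conserved.
Added inertia Σmr² = (2100)(11.8)² = 2.924e+05 kg·m²; I_f = 6.130e+06 + 2.924e+05 = 6.422e+06 kg·m².
ω_f = I_p ω_i / I_f = (6.130e+06)(0.135) / 6.422e+06 = 0.1289 rad/s.
KE_i = ½(6.130e+06)(0.1350 rad/s)² = 55860 J; KE_f = ½(6.422e+06)(0.1289)² = 53320 J.

energy lost ≈ 2540 J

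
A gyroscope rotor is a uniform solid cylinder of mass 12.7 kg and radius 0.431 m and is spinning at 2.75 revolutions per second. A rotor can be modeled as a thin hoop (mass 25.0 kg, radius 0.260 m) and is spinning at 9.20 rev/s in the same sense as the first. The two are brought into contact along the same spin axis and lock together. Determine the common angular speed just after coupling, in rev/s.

|ω_f| ≈ 6.55 rev/s

No external torque acts about the common axis, so total angular momentum is conserved.
Moments of inertia: I_A = ½(12.7)(0.431)² = 1.180 kg·m²; I_B = (25.0)(0.260)² = 1.690 kg·m².
Taking A's sense as positive: L = (1.180)(2.75) + (1.690)(9.20) = 18.79 kg·m²·rev/s.
Combined I = 1.180 + 1.690 = 2.870 kg·m².
ω_f = L / I = 18.79 / 2.870 = 6.549 rev/s.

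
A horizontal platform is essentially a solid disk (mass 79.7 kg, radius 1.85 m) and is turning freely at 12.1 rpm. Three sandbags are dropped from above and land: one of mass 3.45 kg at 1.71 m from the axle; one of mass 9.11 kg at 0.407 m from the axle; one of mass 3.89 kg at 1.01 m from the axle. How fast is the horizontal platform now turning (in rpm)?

The added mass arrives with no angular momentum about the axle, and any external torque about the axle is negligible, so the system's angular momentum is conserved.
I_p = ½(79.7)(1.85)² = 136.4 kg·m².
Added inertia Σmr² = (3.45)(1.71)² + (9.11)(0.407)² + (3.89)(1.01)² = 15.57 kg·m²; I_f = 136.4 + 15.57 = 152.0 kg·m².
ω_f = I_p ω_i / I_f = (136.4)(12.1) / 152.0 = 10.86 rpm.

ω_f ≈ 10.9 rpm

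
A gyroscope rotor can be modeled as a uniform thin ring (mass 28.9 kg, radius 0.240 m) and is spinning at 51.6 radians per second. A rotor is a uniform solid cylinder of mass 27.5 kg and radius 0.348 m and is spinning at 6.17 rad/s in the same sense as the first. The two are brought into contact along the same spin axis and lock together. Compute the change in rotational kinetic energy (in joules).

ΔKE ≈ -859 J

The coupling torques are internal; angular momentum about the shared axis is conserved.
Moments of inertia: I_A = (28.9)(0.240)² = 1.665 kg·m²; I_B = ½(27.5)(0.348)² = 1.665 kg·m².
Taking A's sense as positive: L = (1.665)(51.6) + (1.665)(6.17) = 96.17 kg·m²·rad/s.
Combined I = 1.665 + 1.665 = 3.330 kg·m².
ω_f = L / I = 96.17 / 3.330 = 28.88 rad/s.
KE_i = ½ΣIω² = 2248 J; KE_f = ½(3.330)(28.88)² = 1389 J.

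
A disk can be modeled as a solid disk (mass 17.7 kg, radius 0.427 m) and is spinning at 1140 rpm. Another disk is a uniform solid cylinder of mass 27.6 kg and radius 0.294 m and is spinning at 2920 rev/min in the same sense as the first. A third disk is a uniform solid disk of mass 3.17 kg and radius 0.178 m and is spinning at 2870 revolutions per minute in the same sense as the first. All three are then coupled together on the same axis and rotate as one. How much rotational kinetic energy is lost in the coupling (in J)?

ΔKE lost ≈ 12200 J

No external torque acts about the common axis, so total angular momentum is conserved.
Moments of inertia: I_A = ½(17.7)(0.427)² = 1.614 kg·m²; I_B = ½(27.6)(0.294)² = 1.193 kg·m²; I_C = ½(3.17)(0.178)² = 0.05022 kg·m².
Taking A's sense as positive: L = (1.614)(1140) + (1.193)(2920) + (0.05022)(2870) = 5467 kg·m²·rpm.
Combined I = 1.614 + 1.193 + 0.05022 = 2.857 kg·m².
ω_f = L / I = 5467 / 2.857 = 1914 rpm.
KE_i = ½ΣIω² = 69530 J; KE_f = ½(2.857)(200.4)² = 57360 J.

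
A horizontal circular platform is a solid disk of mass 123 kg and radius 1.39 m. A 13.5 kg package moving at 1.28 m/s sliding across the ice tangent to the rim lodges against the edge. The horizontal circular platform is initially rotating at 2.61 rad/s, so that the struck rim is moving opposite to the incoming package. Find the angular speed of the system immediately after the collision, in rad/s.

|ω_f| ≈ 1.97 rad/s

The axle reaction passes through the central axle and exerts no torque about it; angular momentum about the central axle is conserved through the impact.
I_p = ½(123)(1.39)² = 118.8 kg·m². Taking the sense of the package's angular momentum as positive, L_{package} = m v R = (13.5)(1.28)(1.39) = 24.02 kg·m²/s.
L_i = −I_p ω_p + m v R = −(118.8)(2.61) + 24.02 = -286.1 kg·m²/s.
After sticking, I_f = I_p + m R² = 118.8 + (13.5)(1.39)² = 144.9 kg·m².
ω_f = L_i / I_f = -286.1 / 144.9 = -1.974 rad/s.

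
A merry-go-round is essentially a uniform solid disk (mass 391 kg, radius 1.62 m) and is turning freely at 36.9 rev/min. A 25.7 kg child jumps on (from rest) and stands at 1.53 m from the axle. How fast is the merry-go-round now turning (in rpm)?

No external torque acts about the axle; L_before = L_after.
I_p = ½(391)(1.62)² = 513.1 kg·m².
Added inertia Σmr² = (25.7)(1.53)² = 60.16 kg·m²; I_f = 513.1 + 60.16 = 573.2 kg·m².
ω_f = I_p ω_i / I_f = (513.1)(36.9) / 573.2 = 33.03 rpm.

ω_f ≈ 33.0 rpm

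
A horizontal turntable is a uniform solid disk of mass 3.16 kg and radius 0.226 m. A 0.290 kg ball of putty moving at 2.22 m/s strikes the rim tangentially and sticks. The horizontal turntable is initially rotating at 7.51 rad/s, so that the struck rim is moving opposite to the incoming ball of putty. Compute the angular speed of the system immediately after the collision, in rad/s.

|ω_f| ≈ 4.82 rad/s

About the axle the impulsive forces during the collision are internal, so angular momentum about that axis is conserved.
I_p = ½(3.16)(0.226)² = 0.08070 kg·m². Taking the sense of the ball of putty's angular momentum as positive, L_{ball} = m v R = (0.290)(2.22)(0.226) = 0.1455 kg·m²/s.
L_i = −I_p ω_p + m v R = −(0.08070)(7.51) + 0.1455 = -0.4606 kg·m²/s.
After sticking, I_f = I_p + m R² = 0.08070 + (0.290)(0.226)² = 0.09551 kg·m².
ω_f = L_i / I_f = -0.4606 / 0.09551 = -4.822 rad/s.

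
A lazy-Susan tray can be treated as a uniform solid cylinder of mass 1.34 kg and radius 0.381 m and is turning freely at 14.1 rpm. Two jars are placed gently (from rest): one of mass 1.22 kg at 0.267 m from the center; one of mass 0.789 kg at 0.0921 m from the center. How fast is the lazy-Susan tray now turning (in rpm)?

The added mass arrives with no angular momentum about the center, and any external torque about the center is negligible, so the system's angular momentum is conserved.
I_p = ½(1.34)(0.381)² = 0.09726 kg·m².
Added inertia Σmr² = (1.22)(0.267)² + (0.789)(0.0921)² = 0.09367 kg·m²; I_f = 0.09726 + 0.09367 = 0.1909 kg·m².
ω_f = I_p ω_i / I_f = (0.09726)(14.1) / 0.1909 = 7.183 rpm.

ω_f ≈ 7.18 rpm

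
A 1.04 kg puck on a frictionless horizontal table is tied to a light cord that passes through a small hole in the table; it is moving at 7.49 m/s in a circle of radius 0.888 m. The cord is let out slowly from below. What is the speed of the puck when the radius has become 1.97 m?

Central (radial) force ⇒ zero torque about the center ⇒ m v r is constant.
v₂ = v₁ r₁ / r₂ = (7.49)(0.888) / (1.97) = 3.376 m/s.

v₂ ≈ 3.38 m/s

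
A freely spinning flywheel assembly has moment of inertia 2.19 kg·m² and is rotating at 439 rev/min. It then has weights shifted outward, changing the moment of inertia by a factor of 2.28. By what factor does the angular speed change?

Angular momentum about the spin axis is conserved since the torque about it is zero.
I₂ = 2.28 × 2.19 = 4.993 kg·m².
ω₂/ω₁ = I₁/I₂ = 2.190 / 4.993 = 0.4386.

ω₂/ω₁ ≈ 0.439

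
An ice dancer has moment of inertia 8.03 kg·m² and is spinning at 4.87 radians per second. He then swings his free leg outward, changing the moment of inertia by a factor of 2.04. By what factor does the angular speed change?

ω₂/ω₁ ≈ 0.490

Angular momentum about the spin axis is conserved since the torque about it is zero.
I₂ = 2.04 × 8.03 = 16.38 kg·m².
ω₂/ω₁ = I₁/I₂ = 8.030 / 16.38 = 0.4902.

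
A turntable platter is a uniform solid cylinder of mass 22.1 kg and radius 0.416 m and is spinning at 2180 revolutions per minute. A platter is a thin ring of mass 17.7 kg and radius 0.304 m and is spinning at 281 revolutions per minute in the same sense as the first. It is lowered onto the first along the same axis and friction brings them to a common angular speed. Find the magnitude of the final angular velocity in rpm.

No external torque acts about the common axis, so total angular momentum is conserved.
Moments of inertia: I_A = ½(22.1)(0.416)² = 1.912 kg·m²; I_B = (17.7)(0.304)² = 1.636 kg·m².
Taking A's sense as positive: L = (1.912)(2180) + (1.636)(281) = 4628 kg·m²·rpm.
Combined I = 1.912 + 1.636 = 3.548 kg·m².
ω_f = L / I = 4628 / 3.548 = 1304 rpm.

|ω_f| ≈ 1300 rpm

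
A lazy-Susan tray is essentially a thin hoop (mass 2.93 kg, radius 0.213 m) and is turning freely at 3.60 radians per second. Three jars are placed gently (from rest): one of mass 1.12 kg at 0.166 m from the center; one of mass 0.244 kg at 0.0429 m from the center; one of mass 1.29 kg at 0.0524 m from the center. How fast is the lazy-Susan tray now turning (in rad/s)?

ω_f ≈ 2.85 rad/s

The added mass arrives with no angular momentum about the center, and any external torque about the center is negligible, so the system's angular momentum is conserved.
I_p = (2.93)(0.213)² = 0.1329 kg·m².
Added inertia Σmr² = (1.12)(0.166)² + (0.244)(0.0429)² + (1.29)(0.0524)² = 0.03485 kg·m²; I_f = 0.1329 + 0.03485 = 0.1678 kg·m².
ω_f = I_p ω_i / I_f = (0.1329)(3.60) / 0.1678 = 2.852 rad/s.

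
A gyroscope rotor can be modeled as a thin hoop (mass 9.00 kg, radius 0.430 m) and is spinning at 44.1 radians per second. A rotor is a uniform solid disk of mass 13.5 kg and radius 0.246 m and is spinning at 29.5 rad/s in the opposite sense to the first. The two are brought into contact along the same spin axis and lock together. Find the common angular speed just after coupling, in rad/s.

The coupling torques are internal; angular momentum about the shared axis is conserved.
Moments of inertia: I_A = (9.00)(0.430)² = 1.664 kg·m²; I_B = ½(13.5)(0.246)² = 0.4085 kg·m².
Taking A's sense as positive: L = (1.664)(44.1) − (0.4085)(29.5) = 61.34 kg·m²·rad/s.
Combined I = 1.664 + 0.4085 = 2.073 kg·m².
ω_f = L / I = 61.34 / 2.073 = 29.59 rad/s.

|ω_f| ≈ 29.6 rad/s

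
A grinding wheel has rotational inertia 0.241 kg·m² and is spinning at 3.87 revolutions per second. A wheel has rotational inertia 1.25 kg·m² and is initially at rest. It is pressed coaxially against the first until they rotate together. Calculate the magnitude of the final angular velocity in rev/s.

No external torque acts about the common axis, so total angular momentum is conserved.
Taking A's sense as positive: L = (0.2410)(3.87) = 0.9327 kg·m²·rev/s.
Combined I = 0.2410 + 1.250 = 1.491 kg·m².
ω_f = L / I = 0.9327 / 1.491 = 0.6255 rev/s.

|ω_f| ≈ 0.626 rev/s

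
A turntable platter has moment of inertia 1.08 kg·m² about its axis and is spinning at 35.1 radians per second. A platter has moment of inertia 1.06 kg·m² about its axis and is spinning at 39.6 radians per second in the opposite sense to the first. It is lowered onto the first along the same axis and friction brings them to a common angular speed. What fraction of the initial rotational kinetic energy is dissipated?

fraction ≈ 0.997

The coupling torques are internal; angular momentum about the shared axis is conserved.
Taking A's sense as positive: L = (1.080)(35.1) − (1.060)(39.6) = -4.068 kg·m²·rad/s.
Combined I = 1.080 + 1.060 = 2.140 kg·m².
ω_f = L / I = -4.068 / 2.140 = -1.901 rad/s.
KE_i = ½ΣIω² = 1496 J; KE_f = ½(2.140)(1.901)² = 3.867 J.
Fraction dissipated = (KE_i − KE_f)/KE_i = 0.9974.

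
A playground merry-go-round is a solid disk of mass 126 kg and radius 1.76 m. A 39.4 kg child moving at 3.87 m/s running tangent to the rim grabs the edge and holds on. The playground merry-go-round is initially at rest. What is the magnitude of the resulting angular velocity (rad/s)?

|ω_f| ≈ 0.846 rad/s

About the axle the impulsive forces during the collision are internal, so angular momentum about that axis is conserved.
I_p = ½(126)(1.76)² = 195.1 kg·m². Taking the sense of the child's angular momentum as positive, L_{child} = m v R = (39.4)(3.87)(1.76) = 268.4 kg·m²/s.
L_i = 0 + 268.4 = 268.4 kg·m²/s.
After sticking, I_f = I_p + m R² = 195.1 + (39.4)(1.76)² = 317.2 kg·m².
ω_f = L_i / I_f = 268.4 / 317.2 = 0.8460 rad/s.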